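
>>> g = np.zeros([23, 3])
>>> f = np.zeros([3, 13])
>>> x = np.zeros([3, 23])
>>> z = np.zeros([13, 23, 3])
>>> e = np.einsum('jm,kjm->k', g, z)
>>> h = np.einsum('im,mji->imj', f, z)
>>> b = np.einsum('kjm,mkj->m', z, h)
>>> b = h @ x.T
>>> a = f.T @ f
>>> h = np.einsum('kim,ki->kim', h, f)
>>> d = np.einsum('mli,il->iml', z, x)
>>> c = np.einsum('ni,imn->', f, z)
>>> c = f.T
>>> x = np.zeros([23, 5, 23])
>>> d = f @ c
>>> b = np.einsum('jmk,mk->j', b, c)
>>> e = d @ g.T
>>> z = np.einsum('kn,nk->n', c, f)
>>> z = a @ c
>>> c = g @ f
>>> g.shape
(23, 3)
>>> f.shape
(3, 13)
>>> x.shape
(23, 5, 23)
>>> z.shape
(13, 3)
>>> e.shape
(3, 23)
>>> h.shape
(3, 13, 23)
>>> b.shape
(3,)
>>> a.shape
(13, 13)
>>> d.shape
(3, 3)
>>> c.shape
(23, 13)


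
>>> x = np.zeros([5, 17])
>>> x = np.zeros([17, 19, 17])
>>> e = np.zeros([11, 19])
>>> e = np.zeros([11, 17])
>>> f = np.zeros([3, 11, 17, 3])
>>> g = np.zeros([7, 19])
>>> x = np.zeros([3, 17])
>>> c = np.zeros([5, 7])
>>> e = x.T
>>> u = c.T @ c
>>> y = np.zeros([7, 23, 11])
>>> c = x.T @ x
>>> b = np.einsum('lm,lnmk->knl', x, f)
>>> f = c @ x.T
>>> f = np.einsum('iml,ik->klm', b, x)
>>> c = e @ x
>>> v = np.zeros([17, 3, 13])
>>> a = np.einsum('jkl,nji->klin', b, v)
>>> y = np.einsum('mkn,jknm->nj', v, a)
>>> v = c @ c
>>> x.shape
(3, 17)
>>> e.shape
(17, 3)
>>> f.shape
(17, 3, 11)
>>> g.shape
(7, 19)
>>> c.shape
(17, 17)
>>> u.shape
(7, 7)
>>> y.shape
(13, 11)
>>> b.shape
(3, 11, 3)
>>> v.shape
(17, 17)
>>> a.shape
(11, 3, 13, 17)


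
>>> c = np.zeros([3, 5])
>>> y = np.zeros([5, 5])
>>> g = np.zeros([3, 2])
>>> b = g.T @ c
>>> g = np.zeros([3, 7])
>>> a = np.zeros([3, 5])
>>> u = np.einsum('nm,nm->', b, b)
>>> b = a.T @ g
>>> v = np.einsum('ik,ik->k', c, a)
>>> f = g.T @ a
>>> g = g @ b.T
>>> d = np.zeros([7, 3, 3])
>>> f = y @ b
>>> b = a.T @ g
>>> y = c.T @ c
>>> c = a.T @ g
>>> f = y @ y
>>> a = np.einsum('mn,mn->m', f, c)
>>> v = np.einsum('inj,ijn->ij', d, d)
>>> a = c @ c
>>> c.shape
(5, 5)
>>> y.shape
(5, 5)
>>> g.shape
(3, 5)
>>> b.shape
(5, 5)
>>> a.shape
(5, 5)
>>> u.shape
()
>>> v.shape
(7, 3)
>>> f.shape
(5, 5)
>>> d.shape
(7, 3, 3)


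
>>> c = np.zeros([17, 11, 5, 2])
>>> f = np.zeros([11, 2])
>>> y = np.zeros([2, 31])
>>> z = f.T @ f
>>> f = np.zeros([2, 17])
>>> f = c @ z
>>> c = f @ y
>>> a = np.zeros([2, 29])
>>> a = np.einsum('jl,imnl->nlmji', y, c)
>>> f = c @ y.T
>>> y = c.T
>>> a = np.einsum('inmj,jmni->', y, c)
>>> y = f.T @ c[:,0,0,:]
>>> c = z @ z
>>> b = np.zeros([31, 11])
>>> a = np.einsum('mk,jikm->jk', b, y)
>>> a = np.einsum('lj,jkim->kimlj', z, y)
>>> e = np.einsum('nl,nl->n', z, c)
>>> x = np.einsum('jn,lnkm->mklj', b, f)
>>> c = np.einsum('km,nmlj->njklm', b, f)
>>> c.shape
(17, 2, 31, 5, 11)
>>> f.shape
(17, 11, 5, 2)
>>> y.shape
(2, 5, 11, 31)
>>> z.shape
(2, 2)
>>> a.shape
(5, 11, 31, 2, 2)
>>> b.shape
(31, 11)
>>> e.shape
(2,)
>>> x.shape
(2, 5, 17, 31)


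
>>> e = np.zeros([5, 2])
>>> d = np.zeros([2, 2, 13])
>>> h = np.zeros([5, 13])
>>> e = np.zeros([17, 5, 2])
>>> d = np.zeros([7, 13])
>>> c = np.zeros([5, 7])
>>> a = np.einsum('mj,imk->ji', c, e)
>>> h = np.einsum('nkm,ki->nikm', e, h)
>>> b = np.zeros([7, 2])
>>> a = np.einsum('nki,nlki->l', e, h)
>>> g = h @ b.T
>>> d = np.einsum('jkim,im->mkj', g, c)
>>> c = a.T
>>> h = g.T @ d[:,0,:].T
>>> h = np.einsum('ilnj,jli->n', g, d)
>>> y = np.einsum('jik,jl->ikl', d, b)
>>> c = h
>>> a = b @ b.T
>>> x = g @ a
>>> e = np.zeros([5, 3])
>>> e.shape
(5, 3)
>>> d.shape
(7, 13, 17)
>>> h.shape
(5,)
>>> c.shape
(5,)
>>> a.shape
(7, 7)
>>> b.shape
(7, 2)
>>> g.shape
(17, 13, 5, 7)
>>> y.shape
(13, 17, 2)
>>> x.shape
(17, 13, 5, 7)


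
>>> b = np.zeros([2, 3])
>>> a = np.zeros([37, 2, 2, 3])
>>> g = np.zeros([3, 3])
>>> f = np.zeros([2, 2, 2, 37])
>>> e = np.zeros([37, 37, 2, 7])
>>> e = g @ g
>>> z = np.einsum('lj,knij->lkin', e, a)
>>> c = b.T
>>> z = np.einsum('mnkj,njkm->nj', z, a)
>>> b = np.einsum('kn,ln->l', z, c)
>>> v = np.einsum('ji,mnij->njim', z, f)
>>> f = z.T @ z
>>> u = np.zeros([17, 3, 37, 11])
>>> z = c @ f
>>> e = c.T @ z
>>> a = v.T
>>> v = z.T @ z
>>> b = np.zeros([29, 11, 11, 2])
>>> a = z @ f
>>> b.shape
(29, 11, 11, 2)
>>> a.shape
(3, 2)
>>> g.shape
(3, 3)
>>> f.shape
(2, 2)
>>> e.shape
(2, 2)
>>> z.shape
(3, 2)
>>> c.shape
(3, 2)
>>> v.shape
(2, 2)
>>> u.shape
(17, 3, 37, 11)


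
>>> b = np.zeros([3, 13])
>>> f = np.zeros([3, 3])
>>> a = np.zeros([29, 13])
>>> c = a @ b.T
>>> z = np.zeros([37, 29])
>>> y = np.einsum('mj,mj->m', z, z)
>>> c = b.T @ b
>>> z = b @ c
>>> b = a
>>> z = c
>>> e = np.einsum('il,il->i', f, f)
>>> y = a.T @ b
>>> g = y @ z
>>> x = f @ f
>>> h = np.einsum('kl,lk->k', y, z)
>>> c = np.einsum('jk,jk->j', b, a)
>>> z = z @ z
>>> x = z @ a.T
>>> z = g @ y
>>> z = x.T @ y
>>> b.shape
(29, 13)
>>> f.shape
(3, 3)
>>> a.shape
(29, 13)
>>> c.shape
(29,)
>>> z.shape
(29, 13)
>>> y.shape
(13, 13)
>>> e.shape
(3,)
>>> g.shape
(13, 13)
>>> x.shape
(13, 29)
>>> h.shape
(13,)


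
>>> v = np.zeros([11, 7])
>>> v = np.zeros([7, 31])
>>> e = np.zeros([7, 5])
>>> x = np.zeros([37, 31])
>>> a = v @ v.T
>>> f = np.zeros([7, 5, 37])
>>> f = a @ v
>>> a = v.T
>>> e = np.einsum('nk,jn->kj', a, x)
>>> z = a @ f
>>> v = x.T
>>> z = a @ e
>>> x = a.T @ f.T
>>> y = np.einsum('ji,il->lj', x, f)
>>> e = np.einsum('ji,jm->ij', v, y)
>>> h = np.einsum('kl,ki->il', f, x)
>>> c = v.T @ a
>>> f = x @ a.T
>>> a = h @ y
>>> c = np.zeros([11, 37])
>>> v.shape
(31, 37)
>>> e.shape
(37, 31)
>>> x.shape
(7, 7)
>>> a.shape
(7, 7)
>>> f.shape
(7, 31)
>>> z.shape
(31, 37)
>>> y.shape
(31, 7)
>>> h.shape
(7, 31)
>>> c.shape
(11, 37)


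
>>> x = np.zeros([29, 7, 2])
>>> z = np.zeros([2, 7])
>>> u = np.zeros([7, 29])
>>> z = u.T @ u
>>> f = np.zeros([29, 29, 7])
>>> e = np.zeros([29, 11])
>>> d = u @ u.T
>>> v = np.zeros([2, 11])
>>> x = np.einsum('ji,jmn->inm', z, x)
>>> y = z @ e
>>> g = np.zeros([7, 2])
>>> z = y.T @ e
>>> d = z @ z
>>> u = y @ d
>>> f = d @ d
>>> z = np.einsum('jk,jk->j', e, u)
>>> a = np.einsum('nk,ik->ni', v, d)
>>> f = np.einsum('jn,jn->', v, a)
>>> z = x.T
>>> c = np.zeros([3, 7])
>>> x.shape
(29, 2, 7)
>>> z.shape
(7, 2, 29)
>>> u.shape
(29, 11)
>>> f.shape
()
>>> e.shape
(29, 11)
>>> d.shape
(11, 11)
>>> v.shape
(2, 11)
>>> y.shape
(29, 11)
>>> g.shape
(7, 2)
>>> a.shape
(2, 11)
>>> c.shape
(3, 7)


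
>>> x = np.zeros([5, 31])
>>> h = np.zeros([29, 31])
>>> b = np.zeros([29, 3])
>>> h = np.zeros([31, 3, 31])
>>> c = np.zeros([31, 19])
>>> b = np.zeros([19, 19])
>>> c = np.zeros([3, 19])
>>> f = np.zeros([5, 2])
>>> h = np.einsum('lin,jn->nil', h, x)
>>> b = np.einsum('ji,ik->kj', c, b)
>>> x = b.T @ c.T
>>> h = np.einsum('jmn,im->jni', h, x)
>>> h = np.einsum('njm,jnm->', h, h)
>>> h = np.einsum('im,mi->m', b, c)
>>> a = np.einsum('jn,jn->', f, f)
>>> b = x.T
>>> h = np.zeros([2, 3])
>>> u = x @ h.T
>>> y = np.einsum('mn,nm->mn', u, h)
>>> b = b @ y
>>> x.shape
(3, 3)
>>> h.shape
(2, 3)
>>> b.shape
(3, 2)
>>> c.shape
(3, 19)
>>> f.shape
(5, 2)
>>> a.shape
()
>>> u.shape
(3, 2)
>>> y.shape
(3, 2)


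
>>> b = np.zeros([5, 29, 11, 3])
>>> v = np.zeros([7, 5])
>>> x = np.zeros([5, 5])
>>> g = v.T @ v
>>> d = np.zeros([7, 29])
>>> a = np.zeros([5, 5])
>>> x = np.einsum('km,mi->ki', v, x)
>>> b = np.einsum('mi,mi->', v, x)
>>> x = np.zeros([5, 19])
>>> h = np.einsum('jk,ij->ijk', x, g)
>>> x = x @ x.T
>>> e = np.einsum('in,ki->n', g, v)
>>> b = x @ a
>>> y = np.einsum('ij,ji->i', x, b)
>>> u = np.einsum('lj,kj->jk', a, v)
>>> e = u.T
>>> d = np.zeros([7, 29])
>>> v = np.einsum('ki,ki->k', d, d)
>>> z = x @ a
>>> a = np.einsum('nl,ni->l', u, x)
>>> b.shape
(5, 5)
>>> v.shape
(7,)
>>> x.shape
(5, 5)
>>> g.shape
(5, 5)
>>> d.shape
(7, 29)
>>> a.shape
(7,)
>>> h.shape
(5, 5, 19)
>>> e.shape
(7, 5)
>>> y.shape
(5,)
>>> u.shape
(5, 7)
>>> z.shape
(5, 5)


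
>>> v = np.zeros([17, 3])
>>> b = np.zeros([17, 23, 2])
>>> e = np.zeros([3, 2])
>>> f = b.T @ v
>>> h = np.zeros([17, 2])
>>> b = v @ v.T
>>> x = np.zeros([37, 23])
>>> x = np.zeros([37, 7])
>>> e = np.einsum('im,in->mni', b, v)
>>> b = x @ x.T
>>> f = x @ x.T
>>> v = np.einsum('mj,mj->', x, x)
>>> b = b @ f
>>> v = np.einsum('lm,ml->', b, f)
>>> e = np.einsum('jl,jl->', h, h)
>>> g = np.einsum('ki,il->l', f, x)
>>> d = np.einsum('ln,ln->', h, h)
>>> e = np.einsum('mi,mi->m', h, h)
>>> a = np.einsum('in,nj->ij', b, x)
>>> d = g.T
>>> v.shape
()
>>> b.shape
(37, 37)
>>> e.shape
(17,)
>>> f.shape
(37, 37)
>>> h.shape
(17, 2)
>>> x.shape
(37, 7)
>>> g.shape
(7,)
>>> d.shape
(7,)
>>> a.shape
(37, 7)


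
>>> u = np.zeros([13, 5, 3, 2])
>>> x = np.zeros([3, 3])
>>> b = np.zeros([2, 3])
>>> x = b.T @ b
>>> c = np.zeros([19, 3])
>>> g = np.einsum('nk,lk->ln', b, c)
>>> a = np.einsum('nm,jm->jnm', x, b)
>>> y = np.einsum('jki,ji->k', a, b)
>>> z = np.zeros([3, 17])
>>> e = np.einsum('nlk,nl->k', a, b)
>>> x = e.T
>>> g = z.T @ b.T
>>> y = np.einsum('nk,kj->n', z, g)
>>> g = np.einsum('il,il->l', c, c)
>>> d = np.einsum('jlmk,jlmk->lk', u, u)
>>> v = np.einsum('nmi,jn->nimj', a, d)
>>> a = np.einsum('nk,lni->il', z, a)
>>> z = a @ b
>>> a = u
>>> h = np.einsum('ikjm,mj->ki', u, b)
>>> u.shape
(13, 5, 3, 2)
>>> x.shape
(3,)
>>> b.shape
(2, 3)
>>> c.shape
(19, 3)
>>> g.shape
(3,)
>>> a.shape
(13, 5, 3, 2)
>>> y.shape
(3,)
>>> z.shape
(3, 3)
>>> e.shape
(3,)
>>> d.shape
(5, 2)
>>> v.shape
(2, 3, 3, 5)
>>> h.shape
(5, 13)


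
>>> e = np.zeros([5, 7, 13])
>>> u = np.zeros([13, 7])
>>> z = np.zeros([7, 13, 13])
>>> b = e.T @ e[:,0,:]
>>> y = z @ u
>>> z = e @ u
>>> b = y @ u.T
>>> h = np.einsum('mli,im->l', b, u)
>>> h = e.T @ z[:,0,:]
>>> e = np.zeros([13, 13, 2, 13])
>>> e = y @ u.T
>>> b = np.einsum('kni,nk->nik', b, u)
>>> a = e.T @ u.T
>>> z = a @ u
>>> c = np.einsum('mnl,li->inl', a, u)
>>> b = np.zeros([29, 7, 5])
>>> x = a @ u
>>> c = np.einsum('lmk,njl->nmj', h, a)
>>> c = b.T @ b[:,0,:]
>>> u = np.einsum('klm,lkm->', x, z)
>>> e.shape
(7, 13, 13)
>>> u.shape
()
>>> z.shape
(13, 13, 7)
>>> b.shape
(29, 7, 5)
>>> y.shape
(7, 13, 7)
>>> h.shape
(13, 7, 7)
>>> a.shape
(13, 13, 13)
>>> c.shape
(5, 7, 5)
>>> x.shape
(13, 13, 7)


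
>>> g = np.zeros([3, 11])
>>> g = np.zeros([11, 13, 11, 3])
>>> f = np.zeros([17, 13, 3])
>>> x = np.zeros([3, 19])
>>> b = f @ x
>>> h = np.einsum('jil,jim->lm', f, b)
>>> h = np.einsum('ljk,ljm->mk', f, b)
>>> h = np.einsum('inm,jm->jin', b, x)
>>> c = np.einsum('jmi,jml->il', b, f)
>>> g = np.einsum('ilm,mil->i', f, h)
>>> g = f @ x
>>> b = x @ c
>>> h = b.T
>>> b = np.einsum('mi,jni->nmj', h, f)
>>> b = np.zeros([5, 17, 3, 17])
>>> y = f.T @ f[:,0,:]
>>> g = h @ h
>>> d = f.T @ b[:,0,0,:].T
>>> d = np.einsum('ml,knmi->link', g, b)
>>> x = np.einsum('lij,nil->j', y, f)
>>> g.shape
(3, 3)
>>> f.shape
(17, 13, 3)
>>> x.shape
(3,)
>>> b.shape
(5, 17, 3, 17)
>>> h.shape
(3, 3)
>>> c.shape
(19, 3)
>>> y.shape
(3, 13, 3)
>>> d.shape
(3, 17, 17, 5)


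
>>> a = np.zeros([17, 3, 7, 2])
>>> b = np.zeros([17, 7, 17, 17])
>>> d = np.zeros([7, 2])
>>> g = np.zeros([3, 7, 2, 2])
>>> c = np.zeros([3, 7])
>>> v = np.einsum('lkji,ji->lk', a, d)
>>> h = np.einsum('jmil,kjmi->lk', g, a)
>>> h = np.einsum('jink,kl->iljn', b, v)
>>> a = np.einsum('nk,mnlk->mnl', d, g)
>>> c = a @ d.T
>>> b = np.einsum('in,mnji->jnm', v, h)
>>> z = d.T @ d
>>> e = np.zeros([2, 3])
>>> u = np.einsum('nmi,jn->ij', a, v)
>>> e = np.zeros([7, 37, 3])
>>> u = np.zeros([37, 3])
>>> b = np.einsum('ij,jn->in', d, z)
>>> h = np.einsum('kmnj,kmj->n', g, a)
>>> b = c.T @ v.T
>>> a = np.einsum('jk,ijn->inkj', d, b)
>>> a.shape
(7, 17, 2, 7)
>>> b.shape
(7, 7, 17)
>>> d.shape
(7, 2)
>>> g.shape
(3, 7, 2, 2)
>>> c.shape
(3, 7, 7)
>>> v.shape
(17, 3)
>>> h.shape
(2,)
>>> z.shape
(2, 2)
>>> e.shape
(7, 37, 3)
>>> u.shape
(37, 3)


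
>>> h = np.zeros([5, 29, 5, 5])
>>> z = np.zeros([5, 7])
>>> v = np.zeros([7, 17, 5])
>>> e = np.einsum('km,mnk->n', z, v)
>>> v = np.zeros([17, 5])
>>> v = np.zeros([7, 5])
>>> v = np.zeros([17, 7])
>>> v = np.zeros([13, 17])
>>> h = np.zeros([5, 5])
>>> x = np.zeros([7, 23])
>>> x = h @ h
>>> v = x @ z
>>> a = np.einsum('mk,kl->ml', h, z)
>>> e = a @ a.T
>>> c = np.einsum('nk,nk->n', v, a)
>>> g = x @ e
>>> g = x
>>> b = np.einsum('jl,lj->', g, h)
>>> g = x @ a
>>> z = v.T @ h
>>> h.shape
(5, 5)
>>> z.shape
(7, 5)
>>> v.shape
(5, 7)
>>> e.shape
(5, 5)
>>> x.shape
(5, 5)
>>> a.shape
(5, 7)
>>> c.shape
(5,)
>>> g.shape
(5, 7)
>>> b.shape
()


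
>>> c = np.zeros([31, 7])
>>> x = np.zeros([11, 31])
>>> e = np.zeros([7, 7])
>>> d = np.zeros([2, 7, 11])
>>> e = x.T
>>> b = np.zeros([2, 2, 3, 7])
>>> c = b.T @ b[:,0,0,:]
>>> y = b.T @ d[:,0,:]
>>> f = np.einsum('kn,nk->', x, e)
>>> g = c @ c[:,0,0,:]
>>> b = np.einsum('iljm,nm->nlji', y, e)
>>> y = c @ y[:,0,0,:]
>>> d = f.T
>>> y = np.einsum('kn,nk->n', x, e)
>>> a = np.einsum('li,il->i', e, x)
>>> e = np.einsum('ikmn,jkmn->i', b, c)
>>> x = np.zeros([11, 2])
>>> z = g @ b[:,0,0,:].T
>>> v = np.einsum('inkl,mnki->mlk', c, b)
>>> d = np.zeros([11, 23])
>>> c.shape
(7, 3, 2, 7)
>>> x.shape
(11, 2)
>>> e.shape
(31,)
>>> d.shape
(11, 23)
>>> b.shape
(31, 3, 2, 7)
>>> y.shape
(31,)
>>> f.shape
()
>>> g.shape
(7, 3, 2, 7)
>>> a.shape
(11,)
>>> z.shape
(7, 3, 2, 31)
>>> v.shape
(31, 7, 2)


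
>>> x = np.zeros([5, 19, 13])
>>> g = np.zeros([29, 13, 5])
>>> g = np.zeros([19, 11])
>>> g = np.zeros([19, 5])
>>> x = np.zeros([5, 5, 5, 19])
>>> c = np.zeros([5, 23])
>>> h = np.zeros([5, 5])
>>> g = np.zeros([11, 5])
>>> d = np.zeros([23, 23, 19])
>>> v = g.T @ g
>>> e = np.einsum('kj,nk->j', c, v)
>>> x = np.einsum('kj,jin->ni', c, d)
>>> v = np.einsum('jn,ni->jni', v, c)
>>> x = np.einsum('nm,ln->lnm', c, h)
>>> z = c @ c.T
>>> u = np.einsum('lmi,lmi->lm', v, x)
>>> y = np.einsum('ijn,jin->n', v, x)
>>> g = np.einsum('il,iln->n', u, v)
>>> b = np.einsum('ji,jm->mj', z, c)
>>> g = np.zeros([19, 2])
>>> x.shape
(5, 5, 23)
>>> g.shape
(19, 2)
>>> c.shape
(5, 23)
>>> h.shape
(5, 5)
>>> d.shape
(23, 23, 19)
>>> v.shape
(5, 5, 23)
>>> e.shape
(23,)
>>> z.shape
(5, 5)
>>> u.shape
(5, 5)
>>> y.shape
(23,)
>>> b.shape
(23, 5)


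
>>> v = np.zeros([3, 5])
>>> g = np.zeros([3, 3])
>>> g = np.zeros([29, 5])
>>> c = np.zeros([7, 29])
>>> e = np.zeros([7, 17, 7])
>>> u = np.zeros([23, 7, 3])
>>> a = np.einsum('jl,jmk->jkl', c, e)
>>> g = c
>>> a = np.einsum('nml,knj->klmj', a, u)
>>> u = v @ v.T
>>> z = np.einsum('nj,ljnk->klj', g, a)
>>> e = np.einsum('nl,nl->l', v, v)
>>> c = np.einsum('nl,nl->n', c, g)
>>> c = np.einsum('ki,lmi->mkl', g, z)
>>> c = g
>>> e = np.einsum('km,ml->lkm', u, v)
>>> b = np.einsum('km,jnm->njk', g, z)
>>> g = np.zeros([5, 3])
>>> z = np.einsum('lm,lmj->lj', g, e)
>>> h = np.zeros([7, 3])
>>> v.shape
(3, 5)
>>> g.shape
(5, 3)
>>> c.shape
(7, 29)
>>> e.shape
(5, 3, 3)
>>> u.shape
(3, 3)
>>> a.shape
(23, 29, 7, 3)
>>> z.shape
(5, 3)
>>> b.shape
(23, 3, 7)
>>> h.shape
(7, 3)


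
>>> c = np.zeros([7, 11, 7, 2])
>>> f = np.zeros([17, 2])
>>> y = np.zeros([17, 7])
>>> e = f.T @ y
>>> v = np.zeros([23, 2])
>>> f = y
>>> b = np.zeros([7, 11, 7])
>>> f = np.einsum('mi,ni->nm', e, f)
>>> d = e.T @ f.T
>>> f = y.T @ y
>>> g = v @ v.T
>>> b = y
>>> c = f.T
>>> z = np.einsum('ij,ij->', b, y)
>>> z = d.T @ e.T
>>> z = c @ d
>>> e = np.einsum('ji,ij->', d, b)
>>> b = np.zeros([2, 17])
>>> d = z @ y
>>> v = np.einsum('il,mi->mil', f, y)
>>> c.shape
(7, 7)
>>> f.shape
(7, 7)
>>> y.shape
(17, 7)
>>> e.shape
()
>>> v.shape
(17, 7, 7)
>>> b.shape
(2, 17)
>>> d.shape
(7, 7)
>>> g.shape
(23, 23)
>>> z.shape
(7, 17)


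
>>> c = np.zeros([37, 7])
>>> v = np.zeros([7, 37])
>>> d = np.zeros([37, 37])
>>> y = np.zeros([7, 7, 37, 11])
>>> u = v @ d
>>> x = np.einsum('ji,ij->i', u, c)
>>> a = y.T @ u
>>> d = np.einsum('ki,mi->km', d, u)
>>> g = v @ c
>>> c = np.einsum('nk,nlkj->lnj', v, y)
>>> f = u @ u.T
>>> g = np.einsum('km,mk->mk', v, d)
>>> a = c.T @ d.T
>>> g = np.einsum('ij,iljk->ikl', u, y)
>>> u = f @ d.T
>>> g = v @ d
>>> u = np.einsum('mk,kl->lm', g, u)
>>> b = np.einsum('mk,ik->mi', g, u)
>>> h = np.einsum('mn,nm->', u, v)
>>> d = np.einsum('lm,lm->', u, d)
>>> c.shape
(7, 7, 11)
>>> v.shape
(7, 37)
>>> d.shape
()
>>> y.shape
(7, 7, 37, 11)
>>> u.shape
(37, 7)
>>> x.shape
(37,)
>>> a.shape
(11, 7, 37)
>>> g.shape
(7, 7)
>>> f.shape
(7, 7)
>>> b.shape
(7, 37)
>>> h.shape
()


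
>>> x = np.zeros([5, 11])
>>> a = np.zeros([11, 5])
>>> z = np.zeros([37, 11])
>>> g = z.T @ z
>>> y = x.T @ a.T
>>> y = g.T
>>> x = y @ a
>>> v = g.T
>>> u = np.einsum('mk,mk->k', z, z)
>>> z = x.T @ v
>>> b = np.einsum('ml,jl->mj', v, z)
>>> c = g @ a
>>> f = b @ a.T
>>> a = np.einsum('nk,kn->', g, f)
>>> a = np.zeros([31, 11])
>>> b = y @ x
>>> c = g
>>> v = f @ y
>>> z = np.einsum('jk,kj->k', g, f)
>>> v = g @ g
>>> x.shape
(11, 5)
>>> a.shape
(31, 11)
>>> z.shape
(11,)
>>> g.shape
(11, 11)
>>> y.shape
(11, 11)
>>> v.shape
(11, 11)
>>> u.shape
(11,)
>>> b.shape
(11, 5)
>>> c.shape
(11, 11)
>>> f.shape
(11, 11)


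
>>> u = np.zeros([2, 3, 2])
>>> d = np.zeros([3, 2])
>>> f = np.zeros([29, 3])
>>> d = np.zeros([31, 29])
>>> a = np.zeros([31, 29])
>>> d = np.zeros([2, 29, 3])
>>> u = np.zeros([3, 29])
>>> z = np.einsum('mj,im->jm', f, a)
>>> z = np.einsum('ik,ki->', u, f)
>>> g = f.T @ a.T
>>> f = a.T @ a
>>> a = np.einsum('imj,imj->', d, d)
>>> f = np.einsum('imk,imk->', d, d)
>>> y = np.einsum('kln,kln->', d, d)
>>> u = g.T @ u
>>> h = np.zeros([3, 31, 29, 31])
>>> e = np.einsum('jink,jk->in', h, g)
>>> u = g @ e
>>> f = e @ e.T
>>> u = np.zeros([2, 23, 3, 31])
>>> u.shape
(2, 23, 3, 31)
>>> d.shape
(2, 29, 3)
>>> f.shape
(31, 31)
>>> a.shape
()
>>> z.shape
()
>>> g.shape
(3, 31)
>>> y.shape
()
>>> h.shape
(3, 31, 29, 31)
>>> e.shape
(31, 29)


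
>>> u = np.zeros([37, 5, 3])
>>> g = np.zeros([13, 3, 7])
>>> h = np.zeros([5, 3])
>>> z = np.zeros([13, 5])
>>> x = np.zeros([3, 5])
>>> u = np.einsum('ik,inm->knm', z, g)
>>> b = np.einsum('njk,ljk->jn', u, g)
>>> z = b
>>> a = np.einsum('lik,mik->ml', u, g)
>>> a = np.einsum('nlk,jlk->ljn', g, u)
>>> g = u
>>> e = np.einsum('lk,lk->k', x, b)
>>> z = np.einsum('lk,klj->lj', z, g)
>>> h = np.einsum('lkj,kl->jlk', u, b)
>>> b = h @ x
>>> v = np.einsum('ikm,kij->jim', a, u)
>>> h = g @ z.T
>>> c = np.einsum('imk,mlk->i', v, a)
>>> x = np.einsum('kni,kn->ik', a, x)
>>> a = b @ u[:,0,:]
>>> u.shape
(5, 3, 7)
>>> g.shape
(5, 3, 7)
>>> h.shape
(5, 3, 3)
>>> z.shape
(3, 7)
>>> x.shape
(13, 3)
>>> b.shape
(7, 5, 5)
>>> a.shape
(7, 5, 7)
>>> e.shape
(5,)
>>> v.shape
(7, 3, 13)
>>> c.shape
(7,)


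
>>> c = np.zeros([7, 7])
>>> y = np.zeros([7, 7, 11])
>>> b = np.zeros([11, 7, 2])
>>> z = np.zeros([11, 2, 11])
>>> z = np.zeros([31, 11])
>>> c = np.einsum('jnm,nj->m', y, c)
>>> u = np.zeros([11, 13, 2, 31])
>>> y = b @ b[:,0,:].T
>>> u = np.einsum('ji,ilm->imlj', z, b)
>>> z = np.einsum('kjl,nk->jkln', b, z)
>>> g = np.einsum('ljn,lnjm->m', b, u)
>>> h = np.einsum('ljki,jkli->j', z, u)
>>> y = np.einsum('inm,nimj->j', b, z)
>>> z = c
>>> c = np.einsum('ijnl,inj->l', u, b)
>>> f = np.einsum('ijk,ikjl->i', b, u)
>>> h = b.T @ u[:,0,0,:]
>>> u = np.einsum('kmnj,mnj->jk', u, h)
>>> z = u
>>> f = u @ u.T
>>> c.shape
(31,)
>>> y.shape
(31,)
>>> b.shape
(11, 7, 2)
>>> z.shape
(31, 11)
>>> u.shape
(31, 11)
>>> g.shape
(31,)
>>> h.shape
(2, 7, 31)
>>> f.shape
(31, 31)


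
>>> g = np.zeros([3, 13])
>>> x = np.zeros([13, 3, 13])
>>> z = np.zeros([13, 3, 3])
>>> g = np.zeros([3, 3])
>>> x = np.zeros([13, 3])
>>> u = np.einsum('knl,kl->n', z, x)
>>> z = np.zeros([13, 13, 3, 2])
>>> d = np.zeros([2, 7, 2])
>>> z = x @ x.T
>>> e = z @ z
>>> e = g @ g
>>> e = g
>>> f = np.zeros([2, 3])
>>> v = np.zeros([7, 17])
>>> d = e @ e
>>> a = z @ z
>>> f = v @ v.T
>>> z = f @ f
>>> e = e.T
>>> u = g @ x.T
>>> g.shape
(3, 3)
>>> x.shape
(13, 3)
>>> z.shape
(7, 7)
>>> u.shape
(3, 13)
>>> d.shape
(3, 3)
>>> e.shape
(3, 3)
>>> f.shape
(7, 7)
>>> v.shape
(7, 17)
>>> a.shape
(13, 13)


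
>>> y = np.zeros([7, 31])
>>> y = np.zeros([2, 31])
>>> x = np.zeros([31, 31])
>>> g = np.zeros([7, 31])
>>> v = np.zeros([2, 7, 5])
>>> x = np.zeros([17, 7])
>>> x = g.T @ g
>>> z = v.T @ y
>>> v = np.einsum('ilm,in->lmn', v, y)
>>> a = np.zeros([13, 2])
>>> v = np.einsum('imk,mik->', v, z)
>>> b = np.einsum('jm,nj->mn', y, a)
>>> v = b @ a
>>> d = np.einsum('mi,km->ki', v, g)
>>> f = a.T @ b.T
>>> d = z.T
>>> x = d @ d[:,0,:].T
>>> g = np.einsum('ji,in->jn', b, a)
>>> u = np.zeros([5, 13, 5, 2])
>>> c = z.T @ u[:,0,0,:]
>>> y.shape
(2, 31)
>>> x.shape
(31, 7, 31)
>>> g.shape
(31, 2)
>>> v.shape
(31, 2)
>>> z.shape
(5, 7, 31)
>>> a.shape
(13, 2)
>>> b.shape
(31, 13)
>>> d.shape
(31, 7, 5)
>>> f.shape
(2, 31)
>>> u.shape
(5, 13, 5, 2)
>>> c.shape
(31, 7, 2)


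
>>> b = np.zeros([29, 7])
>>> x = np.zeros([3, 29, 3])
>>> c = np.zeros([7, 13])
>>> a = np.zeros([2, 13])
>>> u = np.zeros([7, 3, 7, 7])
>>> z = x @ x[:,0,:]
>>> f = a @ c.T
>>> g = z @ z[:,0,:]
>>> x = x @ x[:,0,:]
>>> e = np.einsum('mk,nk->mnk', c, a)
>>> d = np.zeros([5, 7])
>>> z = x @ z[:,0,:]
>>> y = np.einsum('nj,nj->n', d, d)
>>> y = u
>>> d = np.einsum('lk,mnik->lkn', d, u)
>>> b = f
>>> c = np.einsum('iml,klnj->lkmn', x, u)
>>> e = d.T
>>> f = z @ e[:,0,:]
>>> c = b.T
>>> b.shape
(2, 7)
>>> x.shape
(3, 29, 3)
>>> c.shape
(7, 2)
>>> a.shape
(2, 13)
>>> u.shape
(7, 3, 7, 7)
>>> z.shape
(3, 29, 3)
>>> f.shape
(3, 29, 5)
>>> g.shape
(3, 29, 3)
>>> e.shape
(3, 7, 5)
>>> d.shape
(5, 7, 3)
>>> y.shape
(7, 3, 7, 7)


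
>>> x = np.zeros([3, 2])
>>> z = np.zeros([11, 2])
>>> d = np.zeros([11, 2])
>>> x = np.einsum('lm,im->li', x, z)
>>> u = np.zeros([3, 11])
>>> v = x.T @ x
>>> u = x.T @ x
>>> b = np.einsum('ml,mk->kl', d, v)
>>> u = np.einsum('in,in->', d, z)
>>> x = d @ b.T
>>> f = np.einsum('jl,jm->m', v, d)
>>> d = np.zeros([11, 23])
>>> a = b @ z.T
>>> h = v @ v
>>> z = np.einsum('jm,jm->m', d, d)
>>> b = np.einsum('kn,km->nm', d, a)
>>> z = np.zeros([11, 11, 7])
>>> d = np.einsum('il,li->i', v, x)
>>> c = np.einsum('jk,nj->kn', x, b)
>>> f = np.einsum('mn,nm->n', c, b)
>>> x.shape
(11, 11)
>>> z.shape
(11, 11, 7)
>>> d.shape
(11,)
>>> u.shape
()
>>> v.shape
(11, 11)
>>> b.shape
(23, 11)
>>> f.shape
(23,)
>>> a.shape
(11, 11)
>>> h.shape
(11, 11)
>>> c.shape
(11, 23)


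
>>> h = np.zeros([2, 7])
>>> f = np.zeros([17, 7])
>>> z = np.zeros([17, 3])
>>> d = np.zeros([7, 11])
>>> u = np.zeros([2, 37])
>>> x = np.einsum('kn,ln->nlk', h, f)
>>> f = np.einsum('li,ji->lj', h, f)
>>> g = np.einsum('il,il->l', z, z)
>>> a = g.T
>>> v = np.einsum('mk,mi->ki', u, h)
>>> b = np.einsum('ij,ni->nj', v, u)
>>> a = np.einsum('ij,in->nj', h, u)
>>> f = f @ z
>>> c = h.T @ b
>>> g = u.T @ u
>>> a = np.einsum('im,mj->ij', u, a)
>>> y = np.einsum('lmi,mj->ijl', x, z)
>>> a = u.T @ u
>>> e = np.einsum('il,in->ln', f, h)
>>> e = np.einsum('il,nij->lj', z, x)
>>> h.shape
(2, 7)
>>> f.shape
(2, 3)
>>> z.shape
(17, 3)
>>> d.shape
(7, 11)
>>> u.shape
(2, 37)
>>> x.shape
(7, 17, 2)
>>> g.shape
(37, 37)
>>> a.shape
(37, 37)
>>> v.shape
(37, 7)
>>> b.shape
(2, 7)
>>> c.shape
(7, 7)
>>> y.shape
(2, 3, 7)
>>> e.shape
(3, 2)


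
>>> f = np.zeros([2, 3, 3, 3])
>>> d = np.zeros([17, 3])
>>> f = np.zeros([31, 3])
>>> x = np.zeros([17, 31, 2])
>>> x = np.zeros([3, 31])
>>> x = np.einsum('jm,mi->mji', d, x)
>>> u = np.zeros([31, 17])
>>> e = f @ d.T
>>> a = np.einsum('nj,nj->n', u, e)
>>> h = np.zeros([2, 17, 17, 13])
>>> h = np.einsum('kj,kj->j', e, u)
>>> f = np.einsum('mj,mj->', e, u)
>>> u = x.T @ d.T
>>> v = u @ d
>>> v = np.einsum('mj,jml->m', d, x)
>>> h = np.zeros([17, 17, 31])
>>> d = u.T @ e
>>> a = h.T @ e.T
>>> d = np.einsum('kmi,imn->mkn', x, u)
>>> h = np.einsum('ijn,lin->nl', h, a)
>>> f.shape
()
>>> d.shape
(17, 3, 17)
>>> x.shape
(3, 17, 31)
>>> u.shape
(31, 17, 17)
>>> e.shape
(31, 17)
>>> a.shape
(31, 17, 31)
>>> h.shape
(31, 31)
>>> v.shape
(17,)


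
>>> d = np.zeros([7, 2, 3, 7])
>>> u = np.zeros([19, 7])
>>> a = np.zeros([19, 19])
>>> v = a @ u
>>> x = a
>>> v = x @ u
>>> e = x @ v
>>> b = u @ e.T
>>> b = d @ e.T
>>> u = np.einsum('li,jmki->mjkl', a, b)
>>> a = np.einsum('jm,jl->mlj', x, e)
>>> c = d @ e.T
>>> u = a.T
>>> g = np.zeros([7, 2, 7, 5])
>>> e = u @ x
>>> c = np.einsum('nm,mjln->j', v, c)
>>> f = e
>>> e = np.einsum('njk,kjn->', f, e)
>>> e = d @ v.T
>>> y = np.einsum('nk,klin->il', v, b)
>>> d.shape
(7, 2, 3, 7)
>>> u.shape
(19, 7, 19)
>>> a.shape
(19, 7, 19)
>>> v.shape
(19, 7)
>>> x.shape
(19, 19)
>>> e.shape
(7, 2, 3, 19)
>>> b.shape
(7, 2, 3, 19)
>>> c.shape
(2,)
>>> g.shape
(7, 2, 7, 5)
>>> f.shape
(19, 7, 19)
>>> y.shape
(3, 2)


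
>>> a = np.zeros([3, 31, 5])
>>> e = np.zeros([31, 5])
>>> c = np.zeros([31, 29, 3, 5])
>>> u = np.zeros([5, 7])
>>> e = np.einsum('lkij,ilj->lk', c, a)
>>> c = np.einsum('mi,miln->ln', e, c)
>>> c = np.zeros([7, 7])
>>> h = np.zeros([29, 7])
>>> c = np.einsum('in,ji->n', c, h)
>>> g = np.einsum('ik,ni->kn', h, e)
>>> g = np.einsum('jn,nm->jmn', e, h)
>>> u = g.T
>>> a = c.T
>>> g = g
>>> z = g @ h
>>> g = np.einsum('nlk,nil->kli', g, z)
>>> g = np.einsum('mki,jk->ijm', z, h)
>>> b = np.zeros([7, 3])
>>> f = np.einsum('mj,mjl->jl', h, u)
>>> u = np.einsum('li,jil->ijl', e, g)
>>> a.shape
(7,)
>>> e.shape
(31, 29)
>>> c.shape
(7,)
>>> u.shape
(29, 7, 31)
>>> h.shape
(29, 7)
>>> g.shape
(7, 29, 31)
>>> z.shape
(31, 7, 7)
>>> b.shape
(7, 3)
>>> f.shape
(7, 31)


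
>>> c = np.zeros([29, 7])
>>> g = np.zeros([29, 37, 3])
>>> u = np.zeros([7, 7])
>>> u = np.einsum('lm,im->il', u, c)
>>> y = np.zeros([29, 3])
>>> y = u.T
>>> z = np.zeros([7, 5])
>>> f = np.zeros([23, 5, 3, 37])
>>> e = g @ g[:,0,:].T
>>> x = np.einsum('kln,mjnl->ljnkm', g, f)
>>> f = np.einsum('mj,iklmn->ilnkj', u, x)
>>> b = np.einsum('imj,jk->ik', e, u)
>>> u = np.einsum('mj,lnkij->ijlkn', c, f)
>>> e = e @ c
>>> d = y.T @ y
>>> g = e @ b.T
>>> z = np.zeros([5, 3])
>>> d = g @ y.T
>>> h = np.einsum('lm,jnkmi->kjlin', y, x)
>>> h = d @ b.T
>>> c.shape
(29, 7)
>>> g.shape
(29, 37, 29)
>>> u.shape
(5, 7, 37, 23, 3)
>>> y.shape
(7, 29)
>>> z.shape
(5, 3)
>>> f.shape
(37, 3, 23, 5, 7)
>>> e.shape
(29, 37, 7)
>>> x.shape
(37, 5, 3, 29, 23)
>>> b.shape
(29, 7)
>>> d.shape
(29, 37, 7)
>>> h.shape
(29, 37, 29)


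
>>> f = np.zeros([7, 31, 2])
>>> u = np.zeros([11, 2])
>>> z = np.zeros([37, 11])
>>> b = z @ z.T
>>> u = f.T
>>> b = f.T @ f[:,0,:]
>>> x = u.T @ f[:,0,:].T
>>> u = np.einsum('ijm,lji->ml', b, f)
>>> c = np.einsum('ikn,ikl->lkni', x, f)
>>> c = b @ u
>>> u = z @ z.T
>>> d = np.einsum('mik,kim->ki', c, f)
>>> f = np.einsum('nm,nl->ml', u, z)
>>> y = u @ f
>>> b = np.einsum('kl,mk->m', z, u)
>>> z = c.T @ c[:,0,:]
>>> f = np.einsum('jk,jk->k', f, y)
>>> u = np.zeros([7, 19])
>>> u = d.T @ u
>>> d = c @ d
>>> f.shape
(11,)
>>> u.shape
(31, 19)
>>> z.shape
(7, 31, 7)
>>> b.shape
(37,)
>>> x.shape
(7, 31, 7)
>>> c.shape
(2, 31, 7)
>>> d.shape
(2, 31, 31)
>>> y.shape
(37, 11)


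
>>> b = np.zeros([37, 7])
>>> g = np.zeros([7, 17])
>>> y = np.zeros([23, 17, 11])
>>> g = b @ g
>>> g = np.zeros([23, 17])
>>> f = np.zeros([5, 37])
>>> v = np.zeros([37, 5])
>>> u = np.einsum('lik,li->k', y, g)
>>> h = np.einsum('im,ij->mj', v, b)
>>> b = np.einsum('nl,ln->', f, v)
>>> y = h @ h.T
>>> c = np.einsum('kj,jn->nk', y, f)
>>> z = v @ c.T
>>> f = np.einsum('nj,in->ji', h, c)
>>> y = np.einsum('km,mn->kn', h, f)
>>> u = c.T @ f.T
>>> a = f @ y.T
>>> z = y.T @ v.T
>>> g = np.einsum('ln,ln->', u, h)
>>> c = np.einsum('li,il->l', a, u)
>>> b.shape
()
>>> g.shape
()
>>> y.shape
(5, 37)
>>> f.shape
(7, 37)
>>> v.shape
(37, 5)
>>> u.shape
(5, 7)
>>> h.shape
(5, 7)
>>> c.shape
(7,)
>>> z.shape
(37, 37)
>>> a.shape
(7, 5)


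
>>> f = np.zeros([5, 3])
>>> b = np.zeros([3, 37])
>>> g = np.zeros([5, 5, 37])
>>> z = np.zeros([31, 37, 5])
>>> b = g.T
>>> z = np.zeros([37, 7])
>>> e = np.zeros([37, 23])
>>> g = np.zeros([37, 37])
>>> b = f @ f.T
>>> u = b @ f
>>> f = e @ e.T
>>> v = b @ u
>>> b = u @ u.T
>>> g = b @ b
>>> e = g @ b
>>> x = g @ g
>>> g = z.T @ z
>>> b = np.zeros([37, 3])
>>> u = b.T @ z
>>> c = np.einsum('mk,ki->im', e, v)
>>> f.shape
(37, 37)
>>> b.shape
(37, 3)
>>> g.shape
(7, 7)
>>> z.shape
(37, 7)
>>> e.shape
(5, 5)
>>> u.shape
(3, 7)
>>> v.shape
(5, 3)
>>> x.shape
(5, 5)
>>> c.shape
(3, 5)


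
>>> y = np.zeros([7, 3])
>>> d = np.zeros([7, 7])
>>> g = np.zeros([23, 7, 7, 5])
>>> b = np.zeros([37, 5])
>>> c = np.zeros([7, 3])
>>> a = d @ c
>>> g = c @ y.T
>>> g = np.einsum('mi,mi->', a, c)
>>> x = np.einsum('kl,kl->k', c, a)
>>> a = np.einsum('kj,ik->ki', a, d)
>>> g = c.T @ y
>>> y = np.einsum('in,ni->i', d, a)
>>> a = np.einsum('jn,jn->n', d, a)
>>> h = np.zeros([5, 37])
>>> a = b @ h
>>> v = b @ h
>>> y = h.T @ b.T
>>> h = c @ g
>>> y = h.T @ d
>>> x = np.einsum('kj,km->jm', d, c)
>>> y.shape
(3, 7)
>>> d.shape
(7, 7)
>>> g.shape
(3, 3)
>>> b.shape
(37, 5)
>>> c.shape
(7, 3)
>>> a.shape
(37, 37)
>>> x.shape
(7, 3)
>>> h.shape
(7, 3)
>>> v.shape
(37, 37)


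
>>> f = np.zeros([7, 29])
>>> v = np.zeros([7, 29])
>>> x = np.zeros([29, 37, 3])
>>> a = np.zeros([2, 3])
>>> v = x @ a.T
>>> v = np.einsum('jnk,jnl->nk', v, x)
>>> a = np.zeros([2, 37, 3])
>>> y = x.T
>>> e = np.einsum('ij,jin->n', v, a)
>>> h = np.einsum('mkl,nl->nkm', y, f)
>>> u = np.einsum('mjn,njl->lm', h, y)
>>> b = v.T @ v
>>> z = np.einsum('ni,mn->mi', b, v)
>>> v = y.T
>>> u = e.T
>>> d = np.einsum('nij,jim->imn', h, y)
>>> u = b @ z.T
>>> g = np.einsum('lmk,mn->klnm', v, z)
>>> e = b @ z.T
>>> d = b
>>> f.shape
(7, 29)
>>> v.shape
(29, 37, 3)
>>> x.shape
(29, 37, 3)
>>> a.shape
(2, 37, 3)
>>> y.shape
(3, 37, 29)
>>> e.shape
(2, 37)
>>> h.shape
(7, 37, 3)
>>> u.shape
(2, 37)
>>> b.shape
(2, 2)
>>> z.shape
(37, 2)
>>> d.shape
(2, 2)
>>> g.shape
(3, 29, 2, 37)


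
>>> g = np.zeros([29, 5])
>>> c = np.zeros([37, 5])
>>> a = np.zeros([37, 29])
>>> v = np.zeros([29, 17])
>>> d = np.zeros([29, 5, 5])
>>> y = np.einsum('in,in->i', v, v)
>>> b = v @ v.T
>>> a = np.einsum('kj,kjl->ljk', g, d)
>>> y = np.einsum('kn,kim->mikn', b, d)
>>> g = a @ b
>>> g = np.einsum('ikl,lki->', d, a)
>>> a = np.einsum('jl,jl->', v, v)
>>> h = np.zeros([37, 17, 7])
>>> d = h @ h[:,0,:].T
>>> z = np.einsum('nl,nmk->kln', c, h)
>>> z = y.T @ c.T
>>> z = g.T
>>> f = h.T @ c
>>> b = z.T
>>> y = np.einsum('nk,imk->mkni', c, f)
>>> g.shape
()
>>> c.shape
(37, 5)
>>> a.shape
()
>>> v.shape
(29, 17)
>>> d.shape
(37, 17, 37)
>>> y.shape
(17, 5, 37, 7)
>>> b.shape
()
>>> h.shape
(37, 17, 7)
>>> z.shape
()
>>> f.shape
(7, 17, 5)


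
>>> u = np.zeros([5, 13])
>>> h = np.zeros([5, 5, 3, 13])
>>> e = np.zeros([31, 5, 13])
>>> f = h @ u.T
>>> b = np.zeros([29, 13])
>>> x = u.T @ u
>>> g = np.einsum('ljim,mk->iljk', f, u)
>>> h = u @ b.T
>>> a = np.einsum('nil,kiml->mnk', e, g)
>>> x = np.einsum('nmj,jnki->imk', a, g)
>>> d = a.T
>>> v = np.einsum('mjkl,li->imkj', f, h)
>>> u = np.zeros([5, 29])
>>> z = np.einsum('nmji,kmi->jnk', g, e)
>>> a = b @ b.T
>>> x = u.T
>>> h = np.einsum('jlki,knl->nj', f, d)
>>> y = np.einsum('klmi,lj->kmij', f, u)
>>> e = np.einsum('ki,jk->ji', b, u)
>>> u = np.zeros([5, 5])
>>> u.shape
(5, 5)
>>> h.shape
(31, 5)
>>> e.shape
(5, 13)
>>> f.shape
(5, 5, 3, 5)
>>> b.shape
(29, 13)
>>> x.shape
(29, 5)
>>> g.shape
(3, 5, 5, 13)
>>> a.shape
(29, 29)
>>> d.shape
(3, 31, 5)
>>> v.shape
(29, 5, 3, 5)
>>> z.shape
(5, 3, 31)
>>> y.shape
(5, 3, 5, 29)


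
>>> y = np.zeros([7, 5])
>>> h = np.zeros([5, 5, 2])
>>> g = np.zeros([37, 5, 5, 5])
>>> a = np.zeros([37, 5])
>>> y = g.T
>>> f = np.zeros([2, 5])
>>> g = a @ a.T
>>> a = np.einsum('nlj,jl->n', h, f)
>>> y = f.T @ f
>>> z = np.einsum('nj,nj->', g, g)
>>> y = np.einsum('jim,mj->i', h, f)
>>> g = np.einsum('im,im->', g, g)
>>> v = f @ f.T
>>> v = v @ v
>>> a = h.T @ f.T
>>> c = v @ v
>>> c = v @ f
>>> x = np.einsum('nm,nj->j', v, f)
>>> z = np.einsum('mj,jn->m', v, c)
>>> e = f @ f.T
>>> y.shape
(5,)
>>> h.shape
(5, 5, 2)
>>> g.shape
()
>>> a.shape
(2, 5, 2)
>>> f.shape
(2, 5)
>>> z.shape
(2,)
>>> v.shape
(2, 2)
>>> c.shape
(2, 5)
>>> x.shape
(5,)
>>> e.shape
(2, 2)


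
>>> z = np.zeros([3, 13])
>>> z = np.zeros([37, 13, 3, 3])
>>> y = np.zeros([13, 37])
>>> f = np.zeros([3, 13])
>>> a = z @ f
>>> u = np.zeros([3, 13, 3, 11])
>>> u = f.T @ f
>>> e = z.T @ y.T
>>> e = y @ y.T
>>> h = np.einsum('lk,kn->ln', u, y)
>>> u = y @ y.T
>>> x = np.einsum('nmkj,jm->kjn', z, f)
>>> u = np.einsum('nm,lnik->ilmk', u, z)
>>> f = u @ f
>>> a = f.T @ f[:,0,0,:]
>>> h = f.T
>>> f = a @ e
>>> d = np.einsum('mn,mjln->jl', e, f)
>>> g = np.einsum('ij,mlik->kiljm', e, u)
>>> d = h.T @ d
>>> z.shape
(37, 13, 3, 3)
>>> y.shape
(13, 37)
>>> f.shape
(13, 13, 37, 13)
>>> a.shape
(13, 13, 37, 13)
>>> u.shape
(3, 37, 13, 3)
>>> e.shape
(13, 13)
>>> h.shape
(13, 13, 37, 3)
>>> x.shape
(3, 3, 37)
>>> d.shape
(3, 37, 13, 37)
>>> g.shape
(3, 13, 37, 13, 3)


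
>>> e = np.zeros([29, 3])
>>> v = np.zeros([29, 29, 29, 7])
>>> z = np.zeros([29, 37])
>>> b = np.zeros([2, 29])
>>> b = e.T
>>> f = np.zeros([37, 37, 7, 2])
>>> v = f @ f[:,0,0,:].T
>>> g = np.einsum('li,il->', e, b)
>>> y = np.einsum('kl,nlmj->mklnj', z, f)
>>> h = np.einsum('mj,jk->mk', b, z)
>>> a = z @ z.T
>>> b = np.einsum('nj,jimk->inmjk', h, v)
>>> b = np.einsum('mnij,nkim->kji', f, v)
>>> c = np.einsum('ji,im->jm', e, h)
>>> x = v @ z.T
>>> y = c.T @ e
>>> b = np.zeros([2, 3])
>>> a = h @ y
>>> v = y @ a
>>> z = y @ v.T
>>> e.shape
(29, 3)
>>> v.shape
(37, 3)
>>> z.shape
(37, 37)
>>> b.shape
(2, 3)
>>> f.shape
(37, 37, 7, 2)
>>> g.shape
()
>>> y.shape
(37, 3)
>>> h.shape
(3, 37)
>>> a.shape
(3, 3)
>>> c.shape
(29, 37)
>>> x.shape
(37, 37, 7, 29)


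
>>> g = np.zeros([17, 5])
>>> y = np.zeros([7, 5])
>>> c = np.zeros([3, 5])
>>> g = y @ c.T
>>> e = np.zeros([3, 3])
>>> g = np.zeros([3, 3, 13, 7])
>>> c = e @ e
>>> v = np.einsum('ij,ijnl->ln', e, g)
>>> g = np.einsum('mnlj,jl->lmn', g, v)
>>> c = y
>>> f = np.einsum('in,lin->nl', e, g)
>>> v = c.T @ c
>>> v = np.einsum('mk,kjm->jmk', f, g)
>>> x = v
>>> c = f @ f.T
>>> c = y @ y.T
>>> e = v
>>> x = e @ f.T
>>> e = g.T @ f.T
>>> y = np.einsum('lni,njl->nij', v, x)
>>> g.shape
(13, 3, 3)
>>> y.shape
(3, 13, 3)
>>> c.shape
(7, 7)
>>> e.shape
(3, 3, 3)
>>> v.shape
(3, 3, 13)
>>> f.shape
(3, 13)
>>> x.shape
(3, 3, 3)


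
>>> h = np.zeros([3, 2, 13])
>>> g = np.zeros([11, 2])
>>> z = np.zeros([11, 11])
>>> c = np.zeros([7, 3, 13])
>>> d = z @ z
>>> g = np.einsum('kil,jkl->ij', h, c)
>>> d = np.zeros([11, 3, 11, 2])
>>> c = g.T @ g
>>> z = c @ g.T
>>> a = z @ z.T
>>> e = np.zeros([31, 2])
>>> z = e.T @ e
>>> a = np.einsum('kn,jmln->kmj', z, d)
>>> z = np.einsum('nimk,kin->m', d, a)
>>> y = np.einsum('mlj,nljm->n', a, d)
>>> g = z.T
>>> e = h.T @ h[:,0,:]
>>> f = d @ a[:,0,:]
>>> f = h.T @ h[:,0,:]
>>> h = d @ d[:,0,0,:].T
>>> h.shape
(11, 3, 11, 11)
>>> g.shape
(11,)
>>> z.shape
(11,)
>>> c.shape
(7, 7)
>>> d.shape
(11, 3, 11, 2)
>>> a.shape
(2, 3, 11)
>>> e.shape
(13, 2, 13)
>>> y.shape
(11,)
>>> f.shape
(13, 2, 13)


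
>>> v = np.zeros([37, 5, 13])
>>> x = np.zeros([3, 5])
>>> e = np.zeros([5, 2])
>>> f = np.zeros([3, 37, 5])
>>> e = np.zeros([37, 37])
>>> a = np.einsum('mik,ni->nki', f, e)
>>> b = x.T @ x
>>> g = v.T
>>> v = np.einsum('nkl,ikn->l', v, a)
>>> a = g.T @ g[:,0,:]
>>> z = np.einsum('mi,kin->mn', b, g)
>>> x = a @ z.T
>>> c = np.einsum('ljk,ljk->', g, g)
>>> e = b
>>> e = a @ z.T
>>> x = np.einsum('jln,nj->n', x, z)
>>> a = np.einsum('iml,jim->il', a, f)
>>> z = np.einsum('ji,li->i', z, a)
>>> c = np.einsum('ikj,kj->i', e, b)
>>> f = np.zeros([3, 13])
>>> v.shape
(13,)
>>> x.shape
(5,)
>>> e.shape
(37, 5, 5)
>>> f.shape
(3, 13)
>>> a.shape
(37, 37)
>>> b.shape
(5, 5)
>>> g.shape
(13, 5, 37)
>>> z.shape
(37,)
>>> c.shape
(37,)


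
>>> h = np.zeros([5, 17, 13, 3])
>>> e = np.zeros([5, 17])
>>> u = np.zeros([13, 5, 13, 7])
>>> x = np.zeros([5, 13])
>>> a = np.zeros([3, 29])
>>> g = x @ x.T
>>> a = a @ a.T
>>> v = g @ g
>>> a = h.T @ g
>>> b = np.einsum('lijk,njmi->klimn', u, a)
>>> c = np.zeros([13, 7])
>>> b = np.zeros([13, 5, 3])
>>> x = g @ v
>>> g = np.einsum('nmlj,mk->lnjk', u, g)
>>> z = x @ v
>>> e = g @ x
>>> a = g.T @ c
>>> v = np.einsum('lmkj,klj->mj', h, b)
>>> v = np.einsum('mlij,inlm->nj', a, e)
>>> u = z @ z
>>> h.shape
(5, 17, 13, 3)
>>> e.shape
(13, 13, 7, 5)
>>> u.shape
(5, 5)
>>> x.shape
(5, 5)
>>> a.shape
(5, 7, 13, 7)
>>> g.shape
(13, 13, 7, 5)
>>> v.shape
(13, 7)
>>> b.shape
(13, 5, 3)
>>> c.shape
(13, 7)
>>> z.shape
(5, 5)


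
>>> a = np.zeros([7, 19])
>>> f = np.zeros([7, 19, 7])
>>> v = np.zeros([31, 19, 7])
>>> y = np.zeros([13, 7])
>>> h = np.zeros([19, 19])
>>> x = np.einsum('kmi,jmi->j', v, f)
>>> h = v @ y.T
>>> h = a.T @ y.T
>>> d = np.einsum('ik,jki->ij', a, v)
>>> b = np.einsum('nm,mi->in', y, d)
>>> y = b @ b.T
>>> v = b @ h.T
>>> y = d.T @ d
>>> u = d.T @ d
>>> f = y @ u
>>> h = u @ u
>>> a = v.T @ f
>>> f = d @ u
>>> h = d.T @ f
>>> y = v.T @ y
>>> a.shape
(19, 31)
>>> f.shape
(7, 31)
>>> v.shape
(31, 19)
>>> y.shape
(19, 31)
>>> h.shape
(31, 31)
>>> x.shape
(7,)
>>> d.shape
(7, 31)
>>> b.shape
(31, 13)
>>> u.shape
(31, 31)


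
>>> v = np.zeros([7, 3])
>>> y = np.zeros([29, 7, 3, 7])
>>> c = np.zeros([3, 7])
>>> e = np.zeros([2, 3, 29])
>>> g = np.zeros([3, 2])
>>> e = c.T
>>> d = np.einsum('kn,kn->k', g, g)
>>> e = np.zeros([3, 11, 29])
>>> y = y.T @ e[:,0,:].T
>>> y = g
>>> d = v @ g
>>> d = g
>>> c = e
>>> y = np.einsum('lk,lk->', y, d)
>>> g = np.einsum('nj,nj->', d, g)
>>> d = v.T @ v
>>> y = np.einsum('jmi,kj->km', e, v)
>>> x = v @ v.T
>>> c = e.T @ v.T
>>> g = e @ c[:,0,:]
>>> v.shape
(7, 3)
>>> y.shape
(7, 11)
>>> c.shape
(29, 11, 7)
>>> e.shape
(3, 11, 29)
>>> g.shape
(3, 11, 7)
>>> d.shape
(3, 3)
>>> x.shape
(7, 7)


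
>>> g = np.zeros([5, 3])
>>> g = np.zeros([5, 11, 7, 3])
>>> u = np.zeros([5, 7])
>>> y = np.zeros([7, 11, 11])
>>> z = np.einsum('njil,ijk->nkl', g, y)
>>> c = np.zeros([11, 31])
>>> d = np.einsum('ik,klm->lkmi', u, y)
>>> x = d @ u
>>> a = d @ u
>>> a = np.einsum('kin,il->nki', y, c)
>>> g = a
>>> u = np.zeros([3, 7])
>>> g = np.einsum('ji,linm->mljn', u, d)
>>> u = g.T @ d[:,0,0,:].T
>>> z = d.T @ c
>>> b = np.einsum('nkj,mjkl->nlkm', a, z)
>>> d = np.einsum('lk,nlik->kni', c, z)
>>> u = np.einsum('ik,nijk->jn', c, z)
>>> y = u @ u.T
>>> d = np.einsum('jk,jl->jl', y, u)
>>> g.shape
(5, 11, 3, 11)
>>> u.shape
(7, 5)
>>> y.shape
(7, 7)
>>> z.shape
(5, 11, 7, 31)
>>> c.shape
(11, 31)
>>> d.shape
(7, 5)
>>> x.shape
(11, 7, 11, 7)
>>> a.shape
(11, 7, 11)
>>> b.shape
(11, 31, 7, 5)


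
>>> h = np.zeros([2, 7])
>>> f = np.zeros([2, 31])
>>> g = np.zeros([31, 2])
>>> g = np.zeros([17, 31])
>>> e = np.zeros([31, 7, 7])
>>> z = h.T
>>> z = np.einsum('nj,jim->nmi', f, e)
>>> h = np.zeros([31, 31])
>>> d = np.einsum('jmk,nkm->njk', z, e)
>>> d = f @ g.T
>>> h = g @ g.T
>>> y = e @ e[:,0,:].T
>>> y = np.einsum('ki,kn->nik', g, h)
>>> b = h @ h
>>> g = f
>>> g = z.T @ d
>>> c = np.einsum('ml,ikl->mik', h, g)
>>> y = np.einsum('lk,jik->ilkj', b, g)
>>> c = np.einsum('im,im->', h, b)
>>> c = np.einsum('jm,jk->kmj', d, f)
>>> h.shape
(17, 17)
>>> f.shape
(2, 31)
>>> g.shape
(7, 7, 17)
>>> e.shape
(31, 7, 7)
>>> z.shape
(2, 7, 7)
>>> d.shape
(2, 17)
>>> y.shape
(7, 17, 17, 7)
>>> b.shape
(17, 17)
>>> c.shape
(31, 17, 2)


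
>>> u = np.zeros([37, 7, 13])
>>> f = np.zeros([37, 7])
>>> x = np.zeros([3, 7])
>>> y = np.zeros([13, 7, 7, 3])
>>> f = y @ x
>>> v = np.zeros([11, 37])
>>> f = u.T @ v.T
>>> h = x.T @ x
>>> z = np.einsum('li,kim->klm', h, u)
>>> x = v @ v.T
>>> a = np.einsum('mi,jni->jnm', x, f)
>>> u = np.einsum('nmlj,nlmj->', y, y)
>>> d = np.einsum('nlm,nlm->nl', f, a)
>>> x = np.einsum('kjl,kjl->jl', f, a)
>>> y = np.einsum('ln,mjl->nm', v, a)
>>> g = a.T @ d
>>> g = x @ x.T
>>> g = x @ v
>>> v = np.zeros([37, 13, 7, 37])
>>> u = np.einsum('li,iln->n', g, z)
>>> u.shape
(13,)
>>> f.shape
(13, 7, 11)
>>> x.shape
(7, 11)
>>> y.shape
(37, 13)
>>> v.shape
(37, 13, 7, 37)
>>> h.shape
(7, 7)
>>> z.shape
(37, 7, 13)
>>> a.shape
(13, 7, 11)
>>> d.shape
(13, 7)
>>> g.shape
(7, 37)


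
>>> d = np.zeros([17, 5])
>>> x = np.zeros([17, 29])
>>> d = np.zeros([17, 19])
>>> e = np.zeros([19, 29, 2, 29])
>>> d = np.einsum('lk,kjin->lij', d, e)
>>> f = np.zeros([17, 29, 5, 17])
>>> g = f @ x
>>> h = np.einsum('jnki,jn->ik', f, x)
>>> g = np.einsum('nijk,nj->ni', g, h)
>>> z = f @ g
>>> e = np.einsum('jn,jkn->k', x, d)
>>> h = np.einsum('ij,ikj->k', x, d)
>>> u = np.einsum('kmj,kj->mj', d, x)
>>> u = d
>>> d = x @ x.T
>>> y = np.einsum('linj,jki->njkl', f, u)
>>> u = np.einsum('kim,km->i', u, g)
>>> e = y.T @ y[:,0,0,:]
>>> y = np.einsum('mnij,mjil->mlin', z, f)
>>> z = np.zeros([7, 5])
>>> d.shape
(17, 17)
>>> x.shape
(17, 29)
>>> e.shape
(17, 2, 17, 17)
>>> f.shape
(17, 29, 5, 17)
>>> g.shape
(17, 29)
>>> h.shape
(2,)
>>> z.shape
(7, 5)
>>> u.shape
(2,)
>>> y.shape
(17, 17, 5, 29)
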